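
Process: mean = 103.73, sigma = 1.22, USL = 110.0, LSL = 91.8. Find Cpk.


Cpu = (USL - mean) / (3*sigma) = (110.0 - 103.73) / (3*1.22) = 1.7131
Cpl = (mean - LSL) / (3*sigma) = (103.73 - 91.8) / (3*1.22) = 3.2596
Cpk = min(Cpu, Cpl) = 1.7131

1.7131


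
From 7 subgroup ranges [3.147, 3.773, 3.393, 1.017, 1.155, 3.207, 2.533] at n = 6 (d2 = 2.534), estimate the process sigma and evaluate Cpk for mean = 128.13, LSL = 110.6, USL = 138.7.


R_bar = (3.147 + 3.773 + 3.393 + 1.017 + 1.155 + 3.207 + 2.533) / 7 = 2.6035714
sigma = R_bar / d2 = 2.6035714 / 2.534 = 1.0274552
Cp = (USL - LSL)/(6*sigma) = (138.7 - 110.6)/(6*1.0274552) = 4.5582
Cpu = (138.7 - 128.13)/(3*1.0274552) = 3.4292
Cpl = (128.13 - 110.6)/(3*1.0274552) = 5.6872
Cpk = min(Cpu, Cpl) = 3.4292

3.4292


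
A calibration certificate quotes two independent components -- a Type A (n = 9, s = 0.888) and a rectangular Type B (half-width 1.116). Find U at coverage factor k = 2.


u_A = s / sqrt(n) = 0.888 / sqrt(9) = 0.296
u_B = half_width / sqrt(3) = 1.116 / sqrt(3) = 0.6443229
uc = sqrt(u_A^2 + u_B^2) = sqrt(0.296^2 + 0.6443229^2) = 0.70906135
U = k * uc = 2 * 0.70906135
U = 1.4181

1.4181


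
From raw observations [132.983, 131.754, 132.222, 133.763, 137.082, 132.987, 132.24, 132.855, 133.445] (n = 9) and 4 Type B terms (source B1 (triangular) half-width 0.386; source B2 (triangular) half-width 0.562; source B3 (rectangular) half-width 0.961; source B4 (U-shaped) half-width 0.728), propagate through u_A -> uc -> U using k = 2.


mean = (132.983 + 131.754 + 132.222 + 133.763 + 137.082 + 132.987 + 132.24 + 132.855 + 133.445) / 9 = 133.259
s = sqrt(sum((x - mean)^2)/(n-1)) = 1.5650907
u_A = s / sqrt(n) = 1.5650907 / sqrt(9) = 0.5216969
u_B1 = 0.386 / sqrt(6) = 0.15758384
u_B2 = 0.562 / sqrt(6) = 0.22943554
u_B3 = 0.961 / sqrt(3) = 0.55483361
u_B4 = 0.728 / sqrt(2) = 0.51477374
uc = sqrt(0.5216969^2 + 0.15758384^2 + 0.22943554^2 + 0.55483361^2 + 0.51477374^2) = 0.96045475
U = k * uc = 2 * 0.96045475
U = 1.9209

1.9209


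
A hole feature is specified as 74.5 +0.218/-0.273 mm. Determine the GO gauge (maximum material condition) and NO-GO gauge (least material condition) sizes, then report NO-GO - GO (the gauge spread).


GO = nominal - lower_tol (smallest hole = maximum material condition)
GO = 74.5 - 0.273 = 74.227
NO-GO = nominal + upper_tol (largest hole = least material condition)
NO-GO = 74.5 + 0.218 = 74.718
spread = NO-GO - GO = 74.718 - 74.227 = 0.4910

0.4910


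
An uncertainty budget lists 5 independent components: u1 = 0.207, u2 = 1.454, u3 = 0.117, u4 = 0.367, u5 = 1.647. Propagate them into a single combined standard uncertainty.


uc = sqrt(0.207^2 + 1.454^2 + 0.117^2 + 0.367^2 + 1.647^2)
uc = sqrt(5.017952)
uc = 2.2401

2.2401


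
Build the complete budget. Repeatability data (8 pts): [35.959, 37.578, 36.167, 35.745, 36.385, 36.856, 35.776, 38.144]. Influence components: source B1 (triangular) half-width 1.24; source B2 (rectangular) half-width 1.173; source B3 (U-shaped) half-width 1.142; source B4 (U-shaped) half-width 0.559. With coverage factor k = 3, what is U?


mean = (35.959 + 37.578 + 36.167 + 35.745 + 36.385 + 36.856 + 35.776 + 38.144) / 8 = 36.57625
s = sqrt(sum((x - mean)^2)/(n-1)) = 0.88285572
u_A = s / sqrt(n) = 0.88285572 / sqrt(8) = 0.31213663
u_B1 = 1.24 / sqrt(6) = 0.50622788
u_B2 = 1.173 / sqrt(3) = 0.67723187
u_B3 = 1.142 / sqrt(2) = 0.80751594
u_B4 = 0.559 / sqrt(2) = 0.39527269
uc = sqrt(0.31213663^2 + 0.50622788^2 + 0.67723187^2 + 0.80751594^2 + 0.39527269^2) = 1.273052
U = k * uc = 3 * 1.273052
U = 3.8192

3.8192


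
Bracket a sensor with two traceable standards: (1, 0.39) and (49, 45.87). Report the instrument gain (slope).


slope = (y2 - y1) / (x2 - x1)
= (45.87 - 0.39) / (49 - 1)
= 45.4800 / 48
= 0.9475

0.9475


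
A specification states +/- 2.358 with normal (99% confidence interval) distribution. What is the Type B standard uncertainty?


u_B = half_width / 2.576
u_B = 2.358 / 2.576
u_B = 0.9154

0.9154


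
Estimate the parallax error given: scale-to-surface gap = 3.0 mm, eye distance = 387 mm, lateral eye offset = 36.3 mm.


error = h * offset / d
= 3.0 * 36.3 / 387
= 0.2814

0.2814


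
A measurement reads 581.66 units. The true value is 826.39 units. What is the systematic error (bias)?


Systematic error = measured - true
= 581.66 - 826.39
= -244.7300

-244.7300


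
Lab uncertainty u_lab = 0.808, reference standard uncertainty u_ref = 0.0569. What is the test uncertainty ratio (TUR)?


TUR = u_lab / u_ref
= 0.808 / 0.0569
= 14.2004

14.2004


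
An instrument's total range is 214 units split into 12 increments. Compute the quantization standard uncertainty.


resolution = range / divisions
resolution = 214 / 12 = 17.833333
u_res = resolution / (2*sqrt(3))
u_res = 17.833333 / 3.4641016
u_res = 5.1480

5.1480


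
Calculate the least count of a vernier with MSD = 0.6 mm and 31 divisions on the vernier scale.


LC = MSD / n_div
= 0.6 / 31
= 0.0194

0.0194


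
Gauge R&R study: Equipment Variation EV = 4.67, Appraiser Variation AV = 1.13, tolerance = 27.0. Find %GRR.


GRR = sqrt(EV^2 + AV^2) = sqrt(4.67^2 + 1.13^2) = 4.8047685
%GRR = GRR / tol * 100 = 4.8047685 / 27.0 * 100
%GRR = 17.7954

17.7954


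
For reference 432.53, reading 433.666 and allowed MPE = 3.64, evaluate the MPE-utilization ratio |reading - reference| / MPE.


e = indication - reference = 433.666 - 432.53 = 1.1360
|e| = 1.1360
ratio = |e| / MPE = 1.1360 / 3.64
ratio = 0.3121

0.3121


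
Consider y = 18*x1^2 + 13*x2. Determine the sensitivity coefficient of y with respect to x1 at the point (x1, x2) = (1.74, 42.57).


y = 18*x1^2 + 13*x2
dy/dx1 = 2*18*x1
Evaluate at x1 = 1.74: c1 = 36 * 1.74
c1 = 62.6400

62.6400


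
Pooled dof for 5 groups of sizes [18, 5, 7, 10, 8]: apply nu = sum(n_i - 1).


nu = sum_i (n_i - 1)
nu = ((18 - 1) + (5 - 1) + (7 - 1) + (10 - 1) + (8 - 1))
nu = 17 + 4 + 6 + 9 + 7
nu = 43

43


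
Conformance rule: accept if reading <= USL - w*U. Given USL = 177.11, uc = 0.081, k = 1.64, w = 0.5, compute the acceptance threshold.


U = k * uc = 1.64 * 0.081 = 0.13284
guard band g = w * U = 0.5 * 0.13284 = 0.06642
AL = USL - g = 177.11 - 0.06642
AL = 177.0436

177.0436


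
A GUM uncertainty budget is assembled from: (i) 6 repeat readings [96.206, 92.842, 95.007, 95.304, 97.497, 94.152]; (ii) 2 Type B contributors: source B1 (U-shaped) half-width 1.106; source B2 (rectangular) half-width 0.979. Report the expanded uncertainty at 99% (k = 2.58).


mean = (96.206 + 92.842 + 95.007 + 95.304 + 97.497 + 94.152) / 6 = 95.168
s = sqrt(sum((x - mean)^2)/(n-1)) = 1.6117465
u_A = s / sqrt(n) = 1.6117465 / sqrt(6) = 0.65799275
u_B1 = 1.106 / sqrt(2) = 0.7820601
u_B2 = 0.979 / sqrt(3) = 0.56522591
uc = sqrt(0.65799275^2 + 0.7820601^2 + 0.56522591^2) = 1.1679267
U = k * uc = 2.58 * 1.1679267
U = 3.0133

3.0133


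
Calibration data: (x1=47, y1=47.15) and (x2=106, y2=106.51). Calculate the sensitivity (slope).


slope = (y2 - y1) / (x2 - x1)
= (106.51 - 47.15) / (106 - 47)
= 59.3600 / 59
= 1.0061

1.0061


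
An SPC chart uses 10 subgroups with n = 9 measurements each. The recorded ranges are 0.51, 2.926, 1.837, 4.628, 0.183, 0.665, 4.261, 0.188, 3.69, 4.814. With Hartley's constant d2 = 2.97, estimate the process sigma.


R_bar = (0.51 + 2.926 + 1.837 + 4.628 + 0.183 + 0.665 + 4.261 + 0.188 + 3.69 + 4.814) / 10
R_bar = 23.702 / 10 = 2.3702
sigma_hat = R_bar / d2 = 2.3702 / 2.97 = 0.7980

0.7980


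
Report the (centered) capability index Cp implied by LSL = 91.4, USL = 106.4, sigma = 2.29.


Cp = (USL - LSL) / (6 * sigma)
= (106.4 - 91.4) / (6 * 2.29)
= 15.0000 / 13.7400
= 1.0917

1.0917


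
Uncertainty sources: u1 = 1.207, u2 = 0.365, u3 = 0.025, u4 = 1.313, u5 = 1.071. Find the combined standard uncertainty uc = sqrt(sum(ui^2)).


uc = sqrt(1.207^2 + 0.365^2 + 0.025^2 + 1.313^2 + 1.071^2)
uc = sqrt(4.461709)
uc = 2.1123

2.1123


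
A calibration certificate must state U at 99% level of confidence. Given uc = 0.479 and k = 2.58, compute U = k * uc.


U = k * uc
U = 2.58 * 0.479
U = 1.2358

1.2358


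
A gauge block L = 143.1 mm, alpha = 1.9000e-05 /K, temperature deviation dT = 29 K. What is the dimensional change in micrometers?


dL = L * alpha * dT
= 143.1 * 1.9000e-05 * 29
= 0.0788481 mm
dL_um = 0.0788481 * 1000 = 78.8481 um

78.8481


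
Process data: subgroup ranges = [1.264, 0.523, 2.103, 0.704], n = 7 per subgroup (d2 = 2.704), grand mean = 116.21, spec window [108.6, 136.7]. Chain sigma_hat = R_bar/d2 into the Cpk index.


R_bar = (1.264 + 0.523 + 2.103 + 0.704) / 4 = 1.1485
sigma = R_bar / d2 = 1.1485 / 2.704 = 0.42474112
Cp = (USL - LSL)/(6*sigma) = (136.7 - 108.6)/(6*0.42474112) = 11.0263
Cpu = (136.7 - 116.21)/(3*0.42474112) = 16.0804
Cpl = (116.21 - 108.6)/(3*0.42474112) = 5.9723
Cpk = min(Cpu, Cpl) = 5.9723

5.9723


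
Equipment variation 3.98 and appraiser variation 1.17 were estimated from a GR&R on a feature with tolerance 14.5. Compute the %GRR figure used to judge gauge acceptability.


GRR = sqrt(EV^2 + AV^2) = sqrt(3.98^2 + 1.17^2) = 4.1484093
%GRR = GRR / tol * 100 = 4.1484093 / 14.5 * 100
%GRR = 28.6097

28.6097


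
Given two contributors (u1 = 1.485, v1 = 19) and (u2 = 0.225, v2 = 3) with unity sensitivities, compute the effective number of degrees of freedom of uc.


uc = sqrt(u1^2 + u2^2) = sqrt(1.485^2 + 0.225^2) = 1.5019487
v_eff = uc^4 / (u1^4/v1 + u2^4/v2)
= 1.5019487^4 / (1.485^4/19 + 0.225^4/3)
= 5.0888588 / 0.25680258
v_eff = 19.8162

19.8162


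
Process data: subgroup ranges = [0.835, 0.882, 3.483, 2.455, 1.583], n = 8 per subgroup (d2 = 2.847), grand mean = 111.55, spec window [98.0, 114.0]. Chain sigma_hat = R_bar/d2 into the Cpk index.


R_bar = (0.835 + 0.882 + 3.483 + 2.455 + 1.583) / 5 = 1.8476
sigma = R_bar / d2 = 1.8476 / 2.847 = 0.64896382
Cp = (USL - LSL)/(6*sigma) = (114.0 - 98.0)/(6*0.64896382) = 4.1091
Cpu = (114.0 - 111.55)/(3*0.64896382) = 1.2584
Cpl = (111.55 - 98.0)/(3*0.64896382) = 6.9598
Cpk = min(Cpu, Cpl) = 1.2584

1.2584


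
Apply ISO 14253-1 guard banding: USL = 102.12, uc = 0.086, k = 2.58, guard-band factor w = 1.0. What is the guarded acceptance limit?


U = k * uc = 2.58 * 0.086 = 0.22188
guard band g = w * U = 1.0 * 0.22188 = 0.22188
AL = USL - g = 102.12 - 0.22188
AL = 101.8981

101.8981


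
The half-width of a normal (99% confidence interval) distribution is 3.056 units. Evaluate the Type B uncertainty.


u_B = half_width / 2.576
u_B = 3.056 / 2.576
u_B = 1.1863

1.1863


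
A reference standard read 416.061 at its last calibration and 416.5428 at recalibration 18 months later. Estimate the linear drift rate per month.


rate = (v2 - v1) / months
= (416.5428 - 416.061) / 18
= 0.4818 / 18
= 0.0268

0.0268


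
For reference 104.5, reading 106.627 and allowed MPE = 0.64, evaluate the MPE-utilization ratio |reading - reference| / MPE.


e = indication - reference = 106.627 - 104.5 = 2.1270
|e| = 2.1270
ratio = |e| / MPE = 2.1270 / 0.64
ratio = 3.3234

3.3234


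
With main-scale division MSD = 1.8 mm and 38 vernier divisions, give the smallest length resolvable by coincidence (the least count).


LC = MSD / n_div
= 1.8 / 38
= 0.0474

0.0474


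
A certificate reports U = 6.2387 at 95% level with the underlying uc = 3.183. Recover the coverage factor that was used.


k = U / uc
k = 6.2387 / 3.183
k = 1.96

1.96


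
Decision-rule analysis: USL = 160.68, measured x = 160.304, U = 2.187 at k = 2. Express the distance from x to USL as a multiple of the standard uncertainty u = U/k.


u = U / k = 2.187 / 2 = 1.0935
margin = |USL - x| = |160.68 - 160.304| = 0.376
z = margin / u = 0.376 / 1.0935
z = 0.3439

0.3439


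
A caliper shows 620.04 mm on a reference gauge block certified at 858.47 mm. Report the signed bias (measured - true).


Systematic error = measured - true
= 620.04 - 858.47
= -238.4300

-238.4300


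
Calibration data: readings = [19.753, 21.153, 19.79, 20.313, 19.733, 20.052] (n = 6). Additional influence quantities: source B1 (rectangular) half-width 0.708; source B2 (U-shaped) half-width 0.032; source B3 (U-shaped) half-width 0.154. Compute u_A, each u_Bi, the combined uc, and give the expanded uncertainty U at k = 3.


mean = (19.753 + 21.153 + 19.79 + 20.313 + 19.733 + 20.052) / 6 = 20.13233333
s = sqrt(sum((x - mean)^2)/(n-1)) = 0.54797944
u_A = s / sqrt(n) = 0.54797944 / sqrt(6) = 0.22371167
u_B1 = 0.708 / sqrt(3) = 0.40876399
u_B2 = 0.032 / sqrt(2) = 0.022627417
u_B3 = 0.154 / sqrt(2) = 0.10889444
uc = sqrt(0.22371167^2 + 0.40876399^2 + 0.022627417^2 + 0.10889444^2) = 0.47906671
U = k * uc = 3 * 0.47906671
U = 1.4372

1.4372


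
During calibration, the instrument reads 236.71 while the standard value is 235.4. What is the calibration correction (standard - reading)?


Correction = standard - reading
= 235.4 - 236.71
= -1.3100

-1.3100


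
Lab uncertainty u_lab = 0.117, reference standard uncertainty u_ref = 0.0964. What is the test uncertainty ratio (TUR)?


TUR = u_lab / u_ref
= 0.117 / 0.0964
= 1.2137

1.2137


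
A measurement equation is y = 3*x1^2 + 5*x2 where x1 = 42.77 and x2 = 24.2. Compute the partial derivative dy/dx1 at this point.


y = 3*x1^2 + 5*x2
dy/dx1 = 2*3*x1
Evaluate at x1 = 42.77: c1 = 6 * 42.77
c1 = 256.6200

256.6200


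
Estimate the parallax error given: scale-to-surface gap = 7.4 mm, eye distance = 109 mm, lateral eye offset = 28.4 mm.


error = h * offset / d
= 7.4 * 28.4 / 109
= 1.9281

1.9281


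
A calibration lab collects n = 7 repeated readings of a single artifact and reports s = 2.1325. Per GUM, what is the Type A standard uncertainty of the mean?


u_A = s / sqrt(n)
u_A = 2.1325 / sqrt(7)
u_A = 2.1325 / 2.6457513
u_A = 0.8060

0.8060


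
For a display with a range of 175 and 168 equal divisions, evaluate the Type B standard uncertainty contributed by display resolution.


resolution = range / divisions
resolution = 175 / 168 = 1.0416667
u_res = resolution / (2*sqrt(3))
u_res = 1.0416667 / 3.4641016
u_res = 0.3007

0.3007


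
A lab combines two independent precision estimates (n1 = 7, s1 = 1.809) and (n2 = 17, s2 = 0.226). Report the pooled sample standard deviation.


s_p = sqrt(((n1-1)*s1^2 + (n2-1)*s2^2) / (n1+n2-2))
numerator = (7-1)*1.809^2 + (17-1)*0.226^2 = 19.634886 + 0.817216 = 20.452102
denominator = 7 + 17 - 2 = 22
s_p^2 = 20.452102 / 22 = 0.929641
s_p = sqrt(0.929641) = 0.9642

0.9642


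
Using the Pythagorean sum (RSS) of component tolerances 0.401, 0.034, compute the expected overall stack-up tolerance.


RSS = sqrt(0.401^2 + 0.034^2)
= sqrt(0.161957)
= 0.4024

0.4024


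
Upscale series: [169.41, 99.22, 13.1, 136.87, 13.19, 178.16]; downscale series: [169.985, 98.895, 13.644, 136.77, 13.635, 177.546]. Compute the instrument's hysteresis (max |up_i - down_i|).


|169.41 - 169.985| = 0.5750
|99.22 - 98.895| = 0.3250
|13.1 - 13.644| = 0.5440
|136.87 - 136.77| = 0.1000
|13.19 - 13.635| = 0.4450
|178.16 - 177.546| = 0.6140
hysteresis = max(diffs) = 0.6140

0.6140


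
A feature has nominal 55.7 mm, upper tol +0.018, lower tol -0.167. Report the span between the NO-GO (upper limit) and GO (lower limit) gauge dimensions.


GO = nominal - lower_tol (smallest hole = maximum material condition)
GO = 55.7 - 0.167 = 55.533
NO-GO = nominal + upper_tol (largest hole = least material condition)
NO-GO = 55.7 + 0.018 = 55.718
spread = NO-GO - GO = 55.718 - 55.533 = 0.1850

0.1850


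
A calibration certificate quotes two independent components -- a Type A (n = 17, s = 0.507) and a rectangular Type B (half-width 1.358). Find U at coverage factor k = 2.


u_A = s / sqrt(n) = 0.507 / sqrt(17) = 0.12296556
u_B = half_width / sqrt(3) = 1.358 / sqrt(3) = 0.78404167
uc = sqrt(u_A^2 + u_B^2) = sqrt(0.12296556^2 + 0.78404167^2) = 0.79362577
U = k * uc = 2 * 0.79362577
U = 1.5873

1.5873


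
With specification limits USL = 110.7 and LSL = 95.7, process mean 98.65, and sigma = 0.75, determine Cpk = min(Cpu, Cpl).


Cpu = (USL - mean) / (3*sigma) = (110.7 - 98.65) / (3*0.75) = 5.3556
Cpl = (mean - LSL) / (3*sigma) = (98.65 - 95.7) / (3*0.75) = 1.3111
Cpk = min(Cpu, Cpl) = 1.3111

1.3111


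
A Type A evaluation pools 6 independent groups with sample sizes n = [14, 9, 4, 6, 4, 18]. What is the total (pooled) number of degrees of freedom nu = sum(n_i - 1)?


nu = sum_i (n_i - 1)
nu = ((14 - 1) + (9 - 1) + (4 - 1) + (6 - 1) + (4 - 1) + (18 - 1))
nu = 13 + 8 + 3 + 5 + 3 + 17
nu = 49

49


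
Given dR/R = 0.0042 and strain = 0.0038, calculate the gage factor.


GF = (dR/R) / epsilon
= 0.0042 / 0.0038
= 1.1053

1.1053


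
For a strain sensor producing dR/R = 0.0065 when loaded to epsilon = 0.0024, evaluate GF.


GF = (dR/R) / epsilon
= 0.0065 / 0.0024
= 2.7083

2.7083


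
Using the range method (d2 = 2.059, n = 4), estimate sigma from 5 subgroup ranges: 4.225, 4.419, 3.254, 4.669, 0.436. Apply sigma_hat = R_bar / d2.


R_bar = (4.225 + 4.419 + 3.254 + 4.669 + 0.436) / 5
R_bar = 17.003 / 5 = 3.4006
sigma_hat = R_bar / d2 = 3.4006 / 2.059 = 1.6516

1.6516


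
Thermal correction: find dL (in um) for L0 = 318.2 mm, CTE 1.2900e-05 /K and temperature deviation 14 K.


dL = L * alpha * dT
= 318.2 * 1.2900e-05 * 14
= 0.0574669 mm
dL_um = 0.0574669 * 1000 = 57.4669 um

57.4669


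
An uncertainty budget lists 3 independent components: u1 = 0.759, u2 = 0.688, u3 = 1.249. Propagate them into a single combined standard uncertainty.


uc = sqrt(0.759^2 + 0.688^2 + 1.249^2)
uc = sqrt(2.609426)
uc = 1.6154

1.6154


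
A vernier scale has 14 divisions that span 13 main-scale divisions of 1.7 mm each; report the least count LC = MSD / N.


LC = MSD / n_div
= 1.7 / 14
= 0.1214

0.1214


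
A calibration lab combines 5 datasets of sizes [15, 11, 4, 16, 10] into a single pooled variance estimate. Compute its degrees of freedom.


nu = sum_i (n_i - 1)
nu = ((15 - 1) + (11 - 1) + (4 - 1) + (16 - 1) + (10 - 1))
nu = 14 + 10 + 3 + 15 + 9
nu = 51

51


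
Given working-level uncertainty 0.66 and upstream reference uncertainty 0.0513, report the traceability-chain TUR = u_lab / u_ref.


TUR = u_lab / u_ref
= 0.66 / 0.0513
= 12.8655

12.8655


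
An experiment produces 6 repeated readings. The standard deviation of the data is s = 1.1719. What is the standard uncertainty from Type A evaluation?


u_A = s / sqrt(n)
u_A = 1.1719 / sqrt(6)
u_A = 1.1719 / 2.4494897
u_A = 0.4784

0.4784


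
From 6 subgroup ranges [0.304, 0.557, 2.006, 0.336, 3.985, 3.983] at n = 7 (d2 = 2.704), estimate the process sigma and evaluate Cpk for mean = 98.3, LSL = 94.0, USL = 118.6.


R_bar = (0.304 + 0.557 + 2.006 + 0.336 + 3.985 + 3.983) / 6 = 1.8618333
sigma = R_bar / d2 = 1.8618333 / 2.704 = 0.68854782
Cp = (USL - LSL)/(6*sigma) = (118.6 - 94.0)/(6*0.68854782) = 5.9546
Cpu = (118.6 - 98.3)/(3*0.68854782) = 9.8274
Cpl = (98.3 - 94.0)/(3*0.68854782) = 2.0817
Cpk = min(Cpu, Cpl) = 2.0817

2.0817


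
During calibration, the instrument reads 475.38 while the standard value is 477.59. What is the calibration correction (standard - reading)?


Correction = standard - reading
= 477.59 - 475.38
= 2.2100

2.2100


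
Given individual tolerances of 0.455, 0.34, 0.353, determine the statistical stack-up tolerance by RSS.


RSS = sqrt(0.455^2 + 0.34^2 + 0.353^2)
= sqrt(0.447234)
= 0.6688

0.6688


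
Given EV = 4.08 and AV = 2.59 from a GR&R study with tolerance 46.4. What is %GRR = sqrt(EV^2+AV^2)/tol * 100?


GRR = sqrt(EV^2 + AV^2) = sqrt(4.08^2 + 2.59^2) = 4.8326494
%GRR = GRR / tol * 100 = 4.8326494 / 46.4 * 100
%GRR = 10.4152

10.4152


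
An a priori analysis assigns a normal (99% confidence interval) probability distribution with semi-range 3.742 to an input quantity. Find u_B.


u_B = half_width / 2.576
u_B = 3.742 / 2.576
u_B = 1.4526

1.4526


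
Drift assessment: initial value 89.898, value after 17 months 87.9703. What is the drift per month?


rate = (v2 - v1) / months
= (87.9703 - 89.898) / 17
= -1.9277 / 17
= -0.1134

-0.1134


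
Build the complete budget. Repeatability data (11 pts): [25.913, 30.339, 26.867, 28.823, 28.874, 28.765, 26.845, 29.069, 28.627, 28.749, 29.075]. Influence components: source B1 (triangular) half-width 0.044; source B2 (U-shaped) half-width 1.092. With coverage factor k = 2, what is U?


mean = (25.913 + 30.339 + 26.867 + 28.823 + 28.874 + 28.765 + 26.845 + 29.069 + 28.627 + 28.749 + 29.075) / 11 = 28.35872727
s = sqrt(sum((x - mean)^2)/(n-1)) = 1.2770126
u_A = s / sqrt(n) = 1.2770126 / sqrt(11) = 0.38503379
u_B1 = 0.044 / sqrt(6) = 0.017962925
u_B2 = 1.092 / sqrt(2) = 0.77216061
uc = sqrt(0.38503379^2 + 0.017962925^2 + 0.77216061^2) = 0.86302126
U = k * uc = 2 * 0.86302126
U = 1.7260

1.7260


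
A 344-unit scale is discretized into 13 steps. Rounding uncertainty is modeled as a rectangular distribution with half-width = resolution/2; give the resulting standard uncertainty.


resolution = range / divisions
resolution = 344 / 13 = 26.461538
u_res = resolution / (2*sqrt(3))
u_res = 26.461538 / 3.4641016
u_res = 7.6388

7.6388


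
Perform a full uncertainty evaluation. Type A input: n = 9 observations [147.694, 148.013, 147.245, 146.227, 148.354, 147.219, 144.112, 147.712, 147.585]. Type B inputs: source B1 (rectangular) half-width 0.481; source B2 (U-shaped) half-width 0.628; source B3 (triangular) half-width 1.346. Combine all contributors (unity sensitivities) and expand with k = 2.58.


mean = (147.694 + 148.013 + 147.245 + 146.227 + 148.354 + 147.219 + 144.112 + 147.712 + 147.585) / 9 = 147.129
s = sqrt(sum((x - mean)^2)/(n-1)) = 1.2789928
u_A = s / sqrt(n) = 1.2789928 / sqrt(9) = 0.42633093
u_B1 = 0.481 / sqrt(3) = 0.27770548
u_B2 = 0.628 / sqrt(2) = 0.44406306
u_B3 = 1.346 / sqrt(6) = 0.5495022
uc = sqrt(0.42633093^2 + 0.27770548^2 + 0.44406306^2 + 0.5495022^2) = 0.8706452
U = k * uc = 2.58 * 0.8706452
U = 2.2463

2.2463


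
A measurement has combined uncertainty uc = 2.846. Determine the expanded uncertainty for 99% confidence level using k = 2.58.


U = k * uc
U = 2.58 * 2.846
U = 7.3427

7.3427


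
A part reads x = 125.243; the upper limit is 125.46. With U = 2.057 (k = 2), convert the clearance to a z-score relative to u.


u = U / k = 2.057 / 2 = 1.0285
margin = |USL - x| = |125.46 - 125.243| = 0.217
z = margin / u = 0.217 / 1.0285
z = 0.2110

0.2110


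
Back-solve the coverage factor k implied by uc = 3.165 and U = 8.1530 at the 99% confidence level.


k = U / uc
k = 8.1530 / 3.165
k = 2.576

2.576


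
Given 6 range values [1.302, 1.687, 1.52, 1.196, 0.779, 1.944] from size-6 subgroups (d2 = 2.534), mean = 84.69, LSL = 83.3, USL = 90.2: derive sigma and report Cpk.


R_bar = (1.302 + 1.687 + 1.52 + 1.196 + 0.779 + 1.944) / 6 = 1.4046667
sigma = R_bar / d2 = 1.4046667 / 2.534 = 0.55432782
Cp = (USL - LSL)/(6*sigma) = (90.2 - 83.3)/(6*0.55432782) = 2.0746
Cpu = (90.2 - 84.69)/(3*0.55432782) = 3.3133
Cpl = (84.69 - 83.3)/(3*0.55432782) = 0.8358
Cpk = min(Cpu, Cpl) = 0.8358

0.8358


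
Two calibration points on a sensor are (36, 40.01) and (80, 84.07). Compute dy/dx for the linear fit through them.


slope = (y2 - y1) / (x2 - x1)
= (84.07 - 40.01) / (80 - 36)
= 44.0600 / 44
= 1.0014

1.0014


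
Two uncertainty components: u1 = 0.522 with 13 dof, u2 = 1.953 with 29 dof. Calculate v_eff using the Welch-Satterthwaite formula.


uc = sqrt(u1^2 + u2^2) = sqrt(0.522^2 + 1.953^2) = 2.0215571
v_eff = uc^4 / (u1^4/v1 + u2^4/v2)
= 2.0215571^4 / (0.522^4/13 + 1.953^4/29)
= 16.701061 / 0.50737308
v_eff = 32.9167

32.9167


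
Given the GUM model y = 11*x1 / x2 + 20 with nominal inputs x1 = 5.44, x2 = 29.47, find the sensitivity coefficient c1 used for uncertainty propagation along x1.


y = 11*x1 / x2 + 20
dy/dx1 = 11/x2
Evaluate at x2 = 29.47: c1 = 11 / 29.47
c1 = 0.3733

0.3733


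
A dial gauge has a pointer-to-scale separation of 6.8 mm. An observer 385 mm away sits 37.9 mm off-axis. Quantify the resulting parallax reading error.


error = h * offset / d
= 6.8 * 37.9 / 385
= 0.6694

0.6694


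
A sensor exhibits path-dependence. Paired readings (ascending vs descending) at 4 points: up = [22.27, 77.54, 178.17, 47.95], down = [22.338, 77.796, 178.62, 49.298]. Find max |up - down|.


|22.27 - 22.338| = 0.0680
|77.54 - 77.796| = 0.2560
|178.17 - 178.62| = 0.4500
|47.95 - 49.298| = 1.3480
hysteresis = max(diffs) = 1.3480

1.3480


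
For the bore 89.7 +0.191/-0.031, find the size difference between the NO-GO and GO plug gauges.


GO = nominal - lower_tol (smallest hole = maximum material condition)
GO = 89.7 - 0.031 = 89.669
NO-GO = nominal + upper_tol (largest hole = least material condition)
NO-GO = 89.7 + 0.191 = 89.891
spread = NO-GO - GO = 89.891 - 89.669 = 0.2220

0.2220


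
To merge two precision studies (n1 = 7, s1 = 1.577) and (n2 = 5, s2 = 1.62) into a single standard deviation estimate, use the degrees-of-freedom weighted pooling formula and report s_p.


s_p = sqrt(((n1-1)*s1^2 + (n2-1)*s2^2) / (n1+n2-2))
numerator = (7-1)*1.577^2 + (5-1)*1.62^2 = 14.921574 + 10.4976 = 25.419174
denominator = 7 + 5 - 2 = 10
s_p^2 = 25.419174 / 10 = 2.5419174
s_p = sqrt(2.5419174) = 1.5943

1.5943


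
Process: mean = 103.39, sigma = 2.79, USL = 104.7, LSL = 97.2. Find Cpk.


Cpu = (USL - mean) / (3*sigma) = (104.7 - 103.39) / (3*2.79) = 0.1565
Cpl = (mean - LSL) / (3*sigma) = (103.39 - 97.2) / (3*2.79) = 0.7395
Cpk = min(Cpu, Cpl) = 0.1565

0.1565


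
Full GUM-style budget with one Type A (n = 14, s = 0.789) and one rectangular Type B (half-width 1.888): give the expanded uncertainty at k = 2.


u_A = s / sqrt(n) = 0.789 / sqrt(14) = 0.21086912
u_B = half_width / sqrt(3) = 1.888 / sqrt(3) = 1.0900373
uc = sqrt(u_A^2 + u_B^2) = sqrt(0.21086912^2 + 1.0900373^2) = 1.1102464
U = k * uc = 2 * 1.1102464
U = 2.2205

2.2205


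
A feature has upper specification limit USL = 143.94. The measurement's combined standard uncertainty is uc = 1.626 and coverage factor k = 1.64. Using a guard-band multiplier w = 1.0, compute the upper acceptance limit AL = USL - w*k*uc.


U = k * uc = 1.64 * 1.626 = 2.66664
guard band g = w * U = 1.0 * 2.66664 = 2.66664
AL = USL - g = 143.94 - 2.66664
AL = 141.2734

141.2734


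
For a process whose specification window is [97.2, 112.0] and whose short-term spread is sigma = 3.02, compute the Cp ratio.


Cp = (USL - LSL) / (6 * sigma)
= (112.0 - 97.2) / (6 * 3.02)
= 14.8000 / 18.1200
= 0.8168

0.8168


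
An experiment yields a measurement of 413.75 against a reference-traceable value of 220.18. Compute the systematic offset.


Systematic error = measured - true
= 413.75 - 220.18
= 193.5700

193.5700


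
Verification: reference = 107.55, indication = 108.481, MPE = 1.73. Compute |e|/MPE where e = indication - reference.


e = indication - reference = 108.481 - 107.55 = 0.9310
|e| = 0.9310
ratio = |e| / MPE = 0.9310 / 1.73
ratio = 0.5382

0.5382


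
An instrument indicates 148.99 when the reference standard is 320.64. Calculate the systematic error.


Systematic error = measured - true
= 148.99 - 320.64
= -171.6500

-171.6500


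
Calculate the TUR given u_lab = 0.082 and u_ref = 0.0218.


TUR = u_lab / u_ref
= 0.082 / 0.0218
= 3.7615

3.7615


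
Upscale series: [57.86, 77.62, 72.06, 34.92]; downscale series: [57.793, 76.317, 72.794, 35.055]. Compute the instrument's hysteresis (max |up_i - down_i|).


|57.86 - 57.793| = 0.0670
|77.62 - 76.317| = 1.3030
|72.06 - 72.794| = 0.7340
|34.92 - 35.055| = 0.1350
hysteresis = max(diffs) = 1.3030

1.3030


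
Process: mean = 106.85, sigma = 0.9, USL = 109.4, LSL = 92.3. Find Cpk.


Cpu = (USL - mean) / (3*sigma) = (109.4 - 106.85) / (3*0.9) = 0.9444
Cpl = (mean - LSL) / (3*sigma) = (106.85 - 92.3) / (3*0.9) = 5.3889
Cpk = min(Cpu, Cpl) = 0.9444

0.9444


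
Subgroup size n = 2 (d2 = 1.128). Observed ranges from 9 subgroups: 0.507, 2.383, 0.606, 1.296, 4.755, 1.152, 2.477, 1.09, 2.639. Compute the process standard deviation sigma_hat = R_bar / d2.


R_bar = (0.507 + 2.383 + 0.606 + 1.296 + 4.755 + 1.152 + 2.477 + 1.09 + 2.639) / 9
R_bar = 16.905 / 9 = 1.8783333
sigma_hat = R_bar / d2 = 1.8783333 / 1.128 = 1.6652

1.6652


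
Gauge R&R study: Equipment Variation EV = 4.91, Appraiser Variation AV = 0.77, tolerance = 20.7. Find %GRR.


GRR = sqrt(EV^2 + AV^2) = sqrt(4.91^2 + 0.77^2) = 4.9700101
%GRR = GRR / tol * 100 = 4.9700101 / 20.7 * 100
%GRR = 24.0097

24.0097


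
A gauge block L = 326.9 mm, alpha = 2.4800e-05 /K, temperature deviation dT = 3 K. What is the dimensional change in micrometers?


dL = L * alpha * dT
= 326.9 * 2.4800e-05 * 3
= 0.0243214 mm
dL_um = 0.0243214 * 1000 = 24.3214 um

24.3214


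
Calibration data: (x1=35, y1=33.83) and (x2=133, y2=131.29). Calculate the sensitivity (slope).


slope = (y2 - y1) / (x2 - x1)
= (131.29 - 33.83) / (133 - 35)
= 97.4600 / 98
= 0.9945

0.9945


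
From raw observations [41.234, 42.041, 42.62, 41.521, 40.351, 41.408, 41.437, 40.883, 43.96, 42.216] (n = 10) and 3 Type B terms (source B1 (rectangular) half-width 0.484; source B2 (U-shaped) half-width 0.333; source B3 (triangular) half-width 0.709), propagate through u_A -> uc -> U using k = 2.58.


mean = (41.234 + 42.041 + 42.62 + 41.521 + 40.351 + 41.408 + 41.437 + 40.883 + 43.96 + 42.216) / 10 = 41.7671
s = sqrt(sum((x - mean)^2)/(n-1)) = 1.0100843
u_A = s / sqrt(n) = 1.0100843 / sqrt(10) = 0.3194167
u_B1 = 0.484 / sqrt(3) = 0.27943753
u_B2 = 0.333 / sqrt(2) = 0.23546656
u_B3 = 0.709 / sqrt(6) = 0.28944804
uc = sqrt(0.3194167^2 + 0.27943753^2 + 0.23546656^2 + 0.28944804^2) = 0.56509913
U = k * uc = 2.58 * 0.56509913
U = 1.4580

1.4580


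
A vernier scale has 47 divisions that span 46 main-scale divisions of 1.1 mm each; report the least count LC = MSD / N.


LC = MSD / n_div
= 1.1 / 47
= 0.0234

0.0234


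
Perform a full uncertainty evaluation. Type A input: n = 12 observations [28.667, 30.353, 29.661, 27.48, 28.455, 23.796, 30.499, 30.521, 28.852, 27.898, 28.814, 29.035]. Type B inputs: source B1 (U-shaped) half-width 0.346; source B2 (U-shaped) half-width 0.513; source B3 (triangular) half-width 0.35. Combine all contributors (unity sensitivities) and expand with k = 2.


mean = (28.667 + 30.353 + 29.661 + 27.48 + 28.455 + 23.796 + 30.499 + 30.521 + 28.852 + 27.898 + 28.814 + 29.035) / 12 = 28.66925
s = sqrt(sum((x - mean)^2)/(n-1)) = 1.8237644
u_A = s / sqrt(n) = 1.8237644 / sqrt(12) = 0.52647543
u_B1 = 0.346 / sqrt(2) = 0.24465895
u_B2 = 0.513 / sqrt(2) = 0.36274578
u_B3 = 0.35 / sqrt(6) = 0.1428869
uc = sqrt(0.52647543^2 + 0.24465895^2 + 0.36274578^2 + 0.1428869^2) = 0.69931077
U = k * uc = 2 * 0.69931077
U = 1.3986

1.3986


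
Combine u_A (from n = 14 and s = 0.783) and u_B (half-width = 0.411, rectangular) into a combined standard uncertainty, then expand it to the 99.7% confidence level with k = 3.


u_A = s / sqrt(n) = 0.783 / sqrt(14) = 0.20926555
u_B = half_width / sqrt(3) = 0.411 / sqrt(3) = 0.23729096
uc = sqrt(u_A^2 + u_B^2) = sqrt(0.20926555^2 + 0.23729096^2) = 0.31638437
U = k * uc = 3 * 0.31638437
U = 0.9492

0.9492


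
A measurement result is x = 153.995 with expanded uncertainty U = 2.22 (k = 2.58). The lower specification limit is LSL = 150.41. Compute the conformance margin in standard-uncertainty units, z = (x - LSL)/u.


u = U / k = 2.22 / 2.58 = 0.86046512
margin = |LSL - x| = |150.41 - 153.995| = 3.585
z = margin / u = 3.585 / 0.86046512
z = 4.1664

4.1664


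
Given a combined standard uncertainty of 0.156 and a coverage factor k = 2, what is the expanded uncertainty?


U = k * uc
U = 2 * 0.156
U = 0.3120

0.3120


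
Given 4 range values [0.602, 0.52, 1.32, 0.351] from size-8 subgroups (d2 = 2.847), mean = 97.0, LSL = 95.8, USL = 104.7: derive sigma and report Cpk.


R_bar = (0.602 + 0.52 + 1.32 + 0.351) / 4 = 0.69825
sigma = R_bar / d2 = 0.69825 / 2.847 = 0.24525817
Cp = (USL - LSL)/(6*sigma) = (104.7 - 95.8)/(6*0.24525817) = 6.0480
Cpu = (104.7 - 97.0)/(3*0.24525817) = 10.4652
Cpl = (97.0 - 95.8)/(3*0.24525817) = 1.6309
Cpk = min(Cpu, Cpl) = 1.6309

1.6309


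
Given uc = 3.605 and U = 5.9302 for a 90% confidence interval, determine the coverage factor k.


k = U / uc
k = 5.9302 / 3.605
k = 1.645

1.645


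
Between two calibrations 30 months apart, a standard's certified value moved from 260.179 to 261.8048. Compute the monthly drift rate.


rate = (v2 - v1) / months
= (261.8048 - 260.179) / 30
= 1.6258 / 30
= 0.0542

0.0542


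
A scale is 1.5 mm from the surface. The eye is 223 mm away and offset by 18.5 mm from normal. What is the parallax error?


error = h * offset / d
= 1.5 * 18.5 / 223
= 0.1244

0.1244


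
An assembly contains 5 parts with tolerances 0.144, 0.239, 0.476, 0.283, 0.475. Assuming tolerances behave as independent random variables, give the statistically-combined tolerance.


RSS = sqrt(0.144^2 + 0.239^2 + 0.476^2 + 0.283^2 + 0.475^2)
= sqrt(0.610147)
= 0.7811

0.7811


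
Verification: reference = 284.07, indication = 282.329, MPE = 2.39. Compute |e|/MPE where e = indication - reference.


e = indication - reference = 282.329 - 284.07 = -1.7410
|e| = 1.7410
ratio = |e| / MPE = 1.7410 / 2.39
ratio = 0.7285

0.7285


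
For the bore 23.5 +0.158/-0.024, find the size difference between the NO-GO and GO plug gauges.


GO = nominal - lower_tol (smallest hole = maximum material condition)
GO = 23.5 - 0.024 = 23.476
NO-GO = nominal + upper_tol (largest hole = least material condition)
NO-GO = 23.5 + 0.158 = 23.658
spread = NO-GO - GO = 23.658 - 23.476 = 0.1820

0.1820


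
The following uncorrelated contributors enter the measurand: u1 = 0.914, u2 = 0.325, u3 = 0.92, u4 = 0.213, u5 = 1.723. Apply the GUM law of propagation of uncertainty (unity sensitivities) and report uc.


uc = sqrt(0.914^2 + 0.325^2 + 0.92^2 + 0.213^2 + 1.723^2)
uc = sqrt(4.801519)
uc = 2.1912

2.1912


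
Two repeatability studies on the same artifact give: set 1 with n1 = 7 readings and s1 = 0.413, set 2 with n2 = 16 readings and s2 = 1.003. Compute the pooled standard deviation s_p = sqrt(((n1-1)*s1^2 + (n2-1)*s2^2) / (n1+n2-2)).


s_p = sqrt(((n1-1)*s1^2 + (n2-1)*s2^2) / (n1+n2-2))
numerator = (7-1)*0.413^2 + (16-1)*1.003^2 = 1.023414 + 15.090135 = 16.113549
denominator = 7 + 16 - 2 = 21
s_p^2 = 16.113549 / 21 = 0.76731186
s_p = sqrt(0.76731186) = 0.8760

0.8760


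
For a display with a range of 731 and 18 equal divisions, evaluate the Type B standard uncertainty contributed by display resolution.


resolution = range / divisions
resolution = 731 / 18 = 40.611111
u_res = resolution / (2*sqrt(3))
u_res = 40.611111 / 3.4641016
u_res = 11.7234

11.7234


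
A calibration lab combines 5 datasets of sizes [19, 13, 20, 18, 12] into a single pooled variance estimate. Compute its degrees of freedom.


nu = sum_i (n_i - 1)
nu = ((19 - 1) + (13 - 1) + (20 - 1) + (18 - 1) + (12 - 1))
nu = 18 + 12 + 19 + 17 + 11
nu = 77

77


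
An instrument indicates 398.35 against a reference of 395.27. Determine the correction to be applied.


Correction = standard - reading
= 395.27 - 398.35
= -3.0800

-3.0800


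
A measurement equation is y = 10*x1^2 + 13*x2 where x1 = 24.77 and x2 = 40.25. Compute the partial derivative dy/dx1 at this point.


y = 10*x1^2 + 13*x2
dy/dx1 = 2*10*x1
Evaluate at x1 = 24.77: c1 = 20 * 24.77
c1 = 495.4000

495.4000


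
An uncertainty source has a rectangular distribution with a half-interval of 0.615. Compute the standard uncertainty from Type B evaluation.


u_B = half_width / sqrt(3)
u_B = 0.615 / 1.7320508
u_B = 0.3551

0.3551


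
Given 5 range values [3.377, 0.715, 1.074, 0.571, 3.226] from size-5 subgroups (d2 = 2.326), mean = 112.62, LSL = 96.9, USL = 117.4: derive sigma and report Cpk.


R_bar = (3.377 + 0.715 + 1.074 + 0.571 + 3.226) / 5 = 1.7926
sigma = R_bar / d2 = 1.7926 / 2.326 = 0.77067928
Cp = (USL - LSL)/(6*sigma) = (117.4 - 96.9)/(6*0.77067928) = 4.4333
Cpu = (117.4 - 112.62)/(3*0.77067928) = 2.0674
Cpl = (112.62 - 96.9)/(3*0.77067928) = 6.7992
Cpk = min(Cpu, Cpl) = 2.0674

2.0674


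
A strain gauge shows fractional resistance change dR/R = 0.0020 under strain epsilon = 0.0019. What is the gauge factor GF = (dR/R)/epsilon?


GF = (dR/R) / epsilon
= 0.0020 / 0.0019
= 1.0526

1.0526


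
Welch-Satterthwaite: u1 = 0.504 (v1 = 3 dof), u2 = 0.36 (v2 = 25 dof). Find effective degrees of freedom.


uc = sqrt(u1^2 + u2^2) = sqrt(0.504^2 + 0.36^2) = 0.61936742
v_eff = uc^4 / (u1^4/v1 + u2^4/v2)
= 0.61936742^4 / (0.504^4/3 + 0.36^4/25)
= 0.14716124 / 0.022179889
v_eff = 6.6349

6.6349


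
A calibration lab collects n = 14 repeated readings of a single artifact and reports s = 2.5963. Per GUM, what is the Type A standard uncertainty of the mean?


u_A = s / sqrt(n)
u_A = 2.5963 / sqrt(14)
u_A = 2.5963 / 3.7416574
u_A = 0.6939

0.6939


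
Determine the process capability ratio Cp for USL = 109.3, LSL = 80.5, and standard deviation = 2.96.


Cp = (USL - LSL) / (6 * sigma)
= (109.3 - 80.5) / (6 * 2.96)
= 28.8000 / 17.7600
= 1.6216

1.6216


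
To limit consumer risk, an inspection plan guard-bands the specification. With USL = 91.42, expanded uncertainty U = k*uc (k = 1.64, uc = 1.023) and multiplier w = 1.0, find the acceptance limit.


U = k * uc = 1.64 * 1.023 = 1.67772
guard band g = w * U = 1.0 * 1.67772 = 1.67772
AL = USL - g = 91.42 - 1.67772
AL = 89.7423

89.7423


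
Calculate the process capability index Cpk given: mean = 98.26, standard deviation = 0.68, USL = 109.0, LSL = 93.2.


Cpu = (USL - mean) / (3*sigma) = (109.0 - 98.26) / (3*0.68) = 5.2647
Cpl = (mean - LSL) / (3*sigma) = (98.26 - 93.2) / (3*0.68) = 2.4804
Cpk = min(Cpu, Cpl) = 2.4804

2.4804


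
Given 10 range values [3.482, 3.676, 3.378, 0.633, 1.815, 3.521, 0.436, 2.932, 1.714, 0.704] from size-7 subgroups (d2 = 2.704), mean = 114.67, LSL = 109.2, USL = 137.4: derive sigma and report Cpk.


R_bar = (3.482 + 3.676 + 3.378 + 0.633 + 1.815 + 3.521 + 0.436 + 2.932 + 1.714 + 0.704) / 10 = 2.2291
sigma = R_bar / d2 = 2.2291 / 2.704 = 0.8243713
Cp = (USL - LSL)/(6*sigma) = (137.4 - 109.2)/(6*0.8243713) = 5.7013
Cpu = (137.4 - 114.67)/(3*0.8243713) = 9.1908
Cpl = (114.67 - 109.2)/(3*0.8243713) = 2.2118
Cpk = min(Cpu, Cpl) = 2.2118

2.2118


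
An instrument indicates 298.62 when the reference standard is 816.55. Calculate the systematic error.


Systematic error = measured - true
= 298.62 - 816.55
= -517.9300

-517.9300


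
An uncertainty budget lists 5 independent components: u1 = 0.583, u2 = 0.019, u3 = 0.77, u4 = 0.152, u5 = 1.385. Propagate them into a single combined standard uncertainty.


uc = sqrt(0.583^2 + 0.019^2 + 0.77^2 + 0.152^2 + 1.385^2)
uc = sqrt(2.874479)
uc = 1.6954

1.6954


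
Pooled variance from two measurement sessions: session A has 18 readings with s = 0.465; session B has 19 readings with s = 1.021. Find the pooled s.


s_p = sqrt(((n1-1)*s1^2 + (n2-1)*s2^2) / (n1+n2-2))
numerator = (18-1)*0.465^2 + (19-1)*1.021^2 = 3.675825 + 18.763938 = 22.439763
denominator = 18 + 19 - 2 = 35
s_p^2 = 22.439763 / 35 = 0.64113609
s_p = sqrt(0.64113609) = 0.8007

0.8007


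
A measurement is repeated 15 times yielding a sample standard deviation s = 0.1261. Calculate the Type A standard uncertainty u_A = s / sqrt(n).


u_A = s / sqrt(n)
u_A = 0.1261 / sqrt(15)
u_A = 0.1261 / 3.8729833
u_A = 0.0326

0.0326


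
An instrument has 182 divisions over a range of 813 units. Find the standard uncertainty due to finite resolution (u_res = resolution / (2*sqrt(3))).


resolution = range / divisions
resolution = 813 / 182 = 4.467033
u_res = resolution / (2*sqrt(3))
u_res = 4.467033 / 3.4641016
u_res = 1.2895

1.2895


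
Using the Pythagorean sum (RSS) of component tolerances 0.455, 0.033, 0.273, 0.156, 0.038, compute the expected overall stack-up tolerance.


RSS = sqrt(0.455^2 + 0.033^2 + 0.273^2 + 0.156^2 + 0.038^2)
= sqrt(0.308423)
= 0.5554

0.5554
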